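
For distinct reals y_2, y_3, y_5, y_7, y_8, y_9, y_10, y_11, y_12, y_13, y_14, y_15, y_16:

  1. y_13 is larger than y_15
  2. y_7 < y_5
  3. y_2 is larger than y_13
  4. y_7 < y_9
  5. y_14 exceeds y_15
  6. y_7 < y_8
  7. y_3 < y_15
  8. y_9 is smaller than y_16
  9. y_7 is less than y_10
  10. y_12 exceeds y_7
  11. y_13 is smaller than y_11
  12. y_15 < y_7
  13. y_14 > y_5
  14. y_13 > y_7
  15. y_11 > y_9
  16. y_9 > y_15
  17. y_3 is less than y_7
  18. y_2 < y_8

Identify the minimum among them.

y_3

Chaining upward from y_3: directly above it, y_15, y_7; then y_9, y_13, y_10, y_5, y_14, y_12, y_8; then y_16, y_2, y_11.
That covers every other element, and nothing is given below y_3, so y_3 is the minimum.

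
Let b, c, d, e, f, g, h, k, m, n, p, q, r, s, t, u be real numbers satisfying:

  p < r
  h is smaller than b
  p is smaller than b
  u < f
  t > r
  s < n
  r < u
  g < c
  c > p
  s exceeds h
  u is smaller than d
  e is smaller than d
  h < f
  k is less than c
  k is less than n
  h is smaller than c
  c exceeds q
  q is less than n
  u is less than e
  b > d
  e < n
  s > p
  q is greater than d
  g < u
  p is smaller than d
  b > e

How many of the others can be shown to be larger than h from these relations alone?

5

The elements the relations force above h are s, b, f, n, c — no chain reaches any other.
That is 5.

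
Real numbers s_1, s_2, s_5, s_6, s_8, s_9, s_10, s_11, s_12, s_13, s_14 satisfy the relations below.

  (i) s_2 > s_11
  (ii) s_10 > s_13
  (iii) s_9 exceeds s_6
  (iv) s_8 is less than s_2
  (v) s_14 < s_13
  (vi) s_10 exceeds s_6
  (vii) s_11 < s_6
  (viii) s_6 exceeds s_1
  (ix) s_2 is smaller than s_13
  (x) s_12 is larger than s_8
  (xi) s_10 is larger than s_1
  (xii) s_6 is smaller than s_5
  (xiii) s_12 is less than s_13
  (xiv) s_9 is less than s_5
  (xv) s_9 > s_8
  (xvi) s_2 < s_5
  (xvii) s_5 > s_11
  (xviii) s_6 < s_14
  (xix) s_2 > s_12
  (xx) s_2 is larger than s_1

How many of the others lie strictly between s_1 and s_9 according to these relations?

1

Chaining upward from s_1 reaches: s_6, s_14, s_2, s_5, s_13, s_10.
Chaining downward from s_9 reaches: s_8, s_11, s_6.
Strictly between s_1 and s_9 are those in both lists: s_6 — 1 element.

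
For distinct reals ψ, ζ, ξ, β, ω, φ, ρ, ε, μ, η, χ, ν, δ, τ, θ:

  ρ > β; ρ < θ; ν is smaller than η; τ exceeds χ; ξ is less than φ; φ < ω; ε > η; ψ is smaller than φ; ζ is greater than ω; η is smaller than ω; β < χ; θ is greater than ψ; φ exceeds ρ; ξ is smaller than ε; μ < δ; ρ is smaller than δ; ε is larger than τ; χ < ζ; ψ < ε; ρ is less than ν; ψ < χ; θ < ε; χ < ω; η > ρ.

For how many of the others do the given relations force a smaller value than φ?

4

From φ the given relations immediately reach ξ, ψ, ρ.
From those, β — 4 in total.
No other element is forced below φ by the given relations, so the count is 4.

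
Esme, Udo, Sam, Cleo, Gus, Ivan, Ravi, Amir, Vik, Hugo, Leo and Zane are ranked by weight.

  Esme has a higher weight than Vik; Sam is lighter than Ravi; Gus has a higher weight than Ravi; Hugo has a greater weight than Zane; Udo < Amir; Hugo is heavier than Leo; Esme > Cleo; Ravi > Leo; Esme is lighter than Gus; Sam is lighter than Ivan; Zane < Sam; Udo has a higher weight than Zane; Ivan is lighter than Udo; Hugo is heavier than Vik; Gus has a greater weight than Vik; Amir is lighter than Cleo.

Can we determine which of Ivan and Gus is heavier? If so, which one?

Gus

Ivan < Udo < Amir < Cleo < Esme < Gus, by transitivity through Udo, Amir, Cleo, Esme.
So Gus is heavier.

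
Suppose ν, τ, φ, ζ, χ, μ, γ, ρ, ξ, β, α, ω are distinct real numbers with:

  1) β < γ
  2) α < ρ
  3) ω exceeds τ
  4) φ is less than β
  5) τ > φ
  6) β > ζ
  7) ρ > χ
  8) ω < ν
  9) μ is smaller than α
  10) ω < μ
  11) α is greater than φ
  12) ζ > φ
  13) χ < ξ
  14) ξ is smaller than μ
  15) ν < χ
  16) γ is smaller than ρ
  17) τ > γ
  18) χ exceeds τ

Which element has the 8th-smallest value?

χ

Chaining the given pairs: φ < ζ < β < γ < τ < ω < ν < χ < ξ < μ < α < ρ.
The 8th smallest is χ.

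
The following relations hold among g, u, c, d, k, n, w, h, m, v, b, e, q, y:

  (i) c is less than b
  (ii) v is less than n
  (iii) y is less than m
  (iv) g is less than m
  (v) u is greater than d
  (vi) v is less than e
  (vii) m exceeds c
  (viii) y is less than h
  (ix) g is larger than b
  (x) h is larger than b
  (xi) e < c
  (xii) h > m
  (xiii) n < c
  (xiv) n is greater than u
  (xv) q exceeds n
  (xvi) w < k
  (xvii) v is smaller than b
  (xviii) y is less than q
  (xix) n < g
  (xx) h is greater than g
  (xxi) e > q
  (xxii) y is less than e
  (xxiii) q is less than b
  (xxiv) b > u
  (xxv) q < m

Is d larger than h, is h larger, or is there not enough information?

h

Chaining the given relations: d < u < n < q < e < c < b < g < m < h.
So h is larger.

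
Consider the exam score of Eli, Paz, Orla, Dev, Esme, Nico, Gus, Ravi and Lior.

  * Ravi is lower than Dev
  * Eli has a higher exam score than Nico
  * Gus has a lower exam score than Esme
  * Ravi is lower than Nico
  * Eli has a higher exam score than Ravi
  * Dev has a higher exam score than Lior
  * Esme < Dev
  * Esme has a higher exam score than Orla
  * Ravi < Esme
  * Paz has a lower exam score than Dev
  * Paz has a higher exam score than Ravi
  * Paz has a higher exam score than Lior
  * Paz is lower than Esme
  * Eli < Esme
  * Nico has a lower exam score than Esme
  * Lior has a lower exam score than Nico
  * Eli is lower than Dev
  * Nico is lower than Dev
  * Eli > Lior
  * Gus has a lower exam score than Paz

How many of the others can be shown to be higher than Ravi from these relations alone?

The elements the relations force above Ravi are Nico, Eli, Paz, Esme, Dev — no chain reaches any other.
That is 5.

5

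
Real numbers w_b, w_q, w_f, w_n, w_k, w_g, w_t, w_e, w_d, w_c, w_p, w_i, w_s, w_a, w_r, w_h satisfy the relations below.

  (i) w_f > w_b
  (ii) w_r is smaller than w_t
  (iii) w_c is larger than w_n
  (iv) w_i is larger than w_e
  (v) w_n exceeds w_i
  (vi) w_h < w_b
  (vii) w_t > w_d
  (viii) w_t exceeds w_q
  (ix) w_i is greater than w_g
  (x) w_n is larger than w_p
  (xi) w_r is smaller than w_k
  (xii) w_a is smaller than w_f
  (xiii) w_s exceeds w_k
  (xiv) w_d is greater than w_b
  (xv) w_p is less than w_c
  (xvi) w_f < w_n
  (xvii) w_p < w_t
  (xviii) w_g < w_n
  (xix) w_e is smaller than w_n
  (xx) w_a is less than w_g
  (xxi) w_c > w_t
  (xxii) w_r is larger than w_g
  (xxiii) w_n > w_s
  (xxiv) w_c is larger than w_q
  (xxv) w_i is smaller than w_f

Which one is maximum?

w_a is not greatest since w_a < w_g; w_q is not greatest since w_q < w_c; w_g is not greatest since w_g < w_r; w_e is not greatest since w_e < w_i; w_h is not greatest since w_h < w_b; w_r is not greatest since w_r < w_t; w_k is not greatest since w_k < w_s; w_b is not greatest since w_b < w_d; w_p is not greatest since w_p < w_c; w_d is not greatest since w_d < w_t; w_i is not greatest since w_i < w_f; w_s is not greatest since w_s < w_n; w_f is not greatest since w_f < w_n; w_t is not greatest since w_t < w_c; w_n is not greatest since w_n < w_c.
Only w_c has nothing above it, so w_c is the maximum.

w_c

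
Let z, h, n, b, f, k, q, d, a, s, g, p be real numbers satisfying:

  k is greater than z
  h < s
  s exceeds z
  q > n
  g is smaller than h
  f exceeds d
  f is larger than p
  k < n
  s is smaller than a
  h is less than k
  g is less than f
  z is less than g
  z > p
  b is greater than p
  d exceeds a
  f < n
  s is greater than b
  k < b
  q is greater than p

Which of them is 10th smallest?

The consecutive relations fix a unique order: p < z < g < h < k < b < s < a < d < f < n < q.
Counting 10 from the smallest end gives f.

f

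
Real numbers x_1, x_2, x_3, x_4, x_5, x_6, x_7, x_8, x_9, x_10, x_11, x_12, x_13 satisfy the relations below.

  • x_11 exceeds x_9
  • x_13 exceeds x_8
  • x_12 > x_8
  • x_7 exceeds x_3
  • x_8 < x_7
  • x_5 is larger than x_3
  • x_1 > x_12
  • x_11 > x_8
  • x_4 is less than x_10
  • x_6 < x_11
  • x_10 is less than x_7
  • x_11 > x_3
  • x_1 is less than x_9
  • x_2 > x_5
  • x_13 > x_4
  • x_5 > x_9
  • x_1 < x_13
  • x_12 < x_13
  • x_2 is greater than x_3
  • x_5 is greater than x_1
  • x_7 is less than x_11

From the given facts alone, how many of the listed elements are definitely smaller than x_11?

9

Directly below x_11: x_6, x_8, x_3, x_9, x_7.
One step further: x_1, x_10 (7 so far).
One step further: x_12, x_4 (9 so far).
Nothing else is reachable below x_11; 9 in all.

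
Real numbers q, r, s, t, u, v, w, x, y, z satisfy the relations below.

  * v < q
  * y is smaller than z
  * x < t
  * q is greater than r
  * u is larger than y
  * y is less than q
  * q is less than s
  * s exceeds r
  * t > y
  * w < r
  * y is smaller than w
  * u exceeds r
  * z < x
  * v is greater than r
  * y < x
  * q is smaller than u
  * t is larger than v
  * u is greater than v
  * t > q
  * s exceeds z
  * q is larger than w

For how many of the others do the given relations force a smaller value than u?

Directly below u: y, r, v, q.
One step further: w (5 so far).
No other element is forced below u by the given relations, so the count is 5.

5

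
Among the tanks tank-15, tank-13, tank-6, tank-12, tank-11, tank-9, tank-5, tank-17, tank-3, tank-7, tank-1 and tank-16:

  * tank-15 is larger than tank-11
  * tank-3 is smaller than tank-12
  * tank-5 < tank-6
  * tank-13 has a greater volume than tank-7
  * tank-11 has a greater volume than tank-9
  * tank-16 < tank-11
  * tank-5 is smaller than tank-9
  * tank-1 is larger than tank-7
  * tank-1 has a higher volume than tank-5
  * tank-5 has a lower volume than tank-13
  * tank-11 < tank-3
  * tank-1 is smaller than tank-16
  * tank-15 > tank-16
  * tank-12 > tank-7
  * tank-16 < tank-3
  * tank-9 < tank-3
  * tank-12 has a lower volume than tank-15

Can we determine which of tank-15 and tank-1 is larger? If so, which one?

tank-15

tank-1 < tank-16 and tank-16 < tank-11 give tank-1 < tank-11.
With tank-11 < tank-3: tank-1 < tank-16 < tank-11 < tank-3.
With tank-3 < tank-12: tank-1 < tank-16 < tank-11 < tank-3 < tank-12.
With tank-12 < tank-15: tank-1 < tank-16 < tank-11 < tank-3 < tank-12 < tank-15.
So tank-15 is larger.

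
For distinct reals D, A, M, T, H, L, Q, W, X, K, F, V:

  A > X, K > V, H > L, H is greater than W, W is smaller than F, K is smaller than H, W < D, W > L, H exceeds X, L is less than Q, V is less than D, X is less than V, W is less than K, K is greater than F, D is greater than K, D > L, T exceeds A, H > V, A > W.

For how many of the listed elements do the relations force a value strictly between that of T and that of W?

The relations place W below T. An element lies strictly between them when it is forced above W and also forced below T.
Above W: {A, F, K, H, D}. Below T: {L, X, A}.
Intersection: {A} — 1.

1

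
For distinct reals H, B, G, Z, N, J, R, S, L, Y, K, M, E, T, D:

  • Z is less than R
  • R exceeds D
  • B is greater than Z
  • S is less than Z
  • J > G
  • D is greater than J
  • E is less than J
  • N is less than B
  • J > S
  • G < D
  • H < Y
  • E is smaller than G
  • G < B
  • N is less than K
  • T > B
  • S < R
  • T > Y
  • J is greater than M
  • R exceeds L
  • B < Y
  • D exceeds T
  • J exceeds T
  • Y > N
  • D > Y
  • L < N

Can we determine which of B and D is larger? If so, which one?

B < Y < T < J < D, by transitivity through Y, T, J.
So D is larger.

D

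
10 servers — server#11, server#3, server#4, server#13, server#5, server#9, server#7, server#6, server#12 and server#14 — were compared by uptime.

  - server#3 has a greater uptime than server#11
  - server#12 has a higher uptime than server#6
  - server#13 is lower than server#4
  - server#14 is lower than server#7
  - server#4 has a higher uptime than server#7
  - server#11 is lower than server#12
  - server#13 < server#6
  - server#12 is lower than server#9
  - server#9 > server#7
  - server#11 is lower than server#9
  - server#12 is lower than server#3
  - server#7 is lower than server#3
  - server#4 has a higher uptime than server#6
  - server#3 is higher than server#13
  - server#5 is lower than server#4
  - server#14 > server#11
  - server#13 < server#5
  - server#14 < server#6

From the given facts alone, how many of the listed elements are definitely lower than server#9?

Directly below server#9: server#11, server#7, server#12.
One step further: server#14, server#6 (5 so far).
One step further: server#13 (6 so far).
Nothing else is reachable below server#9; 6 in all.

6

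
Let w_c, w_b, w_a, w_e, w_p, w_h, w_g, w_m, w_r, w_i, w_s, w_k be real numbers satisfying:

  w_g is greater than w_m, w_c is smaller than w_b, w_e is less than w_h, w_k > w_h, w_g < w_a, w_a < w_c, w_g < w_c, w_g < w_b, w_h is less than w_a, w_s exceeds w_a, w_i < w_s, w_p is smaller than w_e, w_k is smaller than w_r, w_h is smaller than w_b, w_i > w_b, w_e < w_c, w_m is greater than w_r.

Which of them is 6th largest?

w_g

Piecing the relations together gives one ordering: w_p < w_e < w_h < w_k < w_r < w_m < w_g < w_a < w_c < w_b < w_i < w_s.
Counting 6 from the largest end gives w_g.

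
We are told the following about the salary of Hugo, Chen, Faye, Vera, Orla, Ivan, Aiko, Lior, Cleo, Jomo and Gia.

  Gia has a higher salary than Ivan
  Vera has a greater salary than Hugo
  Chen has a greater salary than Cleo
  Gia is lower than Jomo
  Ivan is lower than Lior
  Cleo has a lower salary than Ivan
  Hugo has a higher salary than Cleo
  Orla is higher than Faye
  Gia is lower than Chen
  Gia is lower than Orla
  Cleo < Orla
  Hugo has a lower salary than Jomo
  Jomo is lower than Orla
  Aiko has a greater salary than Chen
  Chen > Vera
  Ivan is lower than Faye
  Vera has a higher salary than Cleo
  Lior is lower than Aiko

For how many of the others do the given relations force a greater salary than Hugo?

5

The elements the relations force above Hugo are Vera, Jomo, Orla, Chen, Aiko — no chain reaches any other.
That is 5.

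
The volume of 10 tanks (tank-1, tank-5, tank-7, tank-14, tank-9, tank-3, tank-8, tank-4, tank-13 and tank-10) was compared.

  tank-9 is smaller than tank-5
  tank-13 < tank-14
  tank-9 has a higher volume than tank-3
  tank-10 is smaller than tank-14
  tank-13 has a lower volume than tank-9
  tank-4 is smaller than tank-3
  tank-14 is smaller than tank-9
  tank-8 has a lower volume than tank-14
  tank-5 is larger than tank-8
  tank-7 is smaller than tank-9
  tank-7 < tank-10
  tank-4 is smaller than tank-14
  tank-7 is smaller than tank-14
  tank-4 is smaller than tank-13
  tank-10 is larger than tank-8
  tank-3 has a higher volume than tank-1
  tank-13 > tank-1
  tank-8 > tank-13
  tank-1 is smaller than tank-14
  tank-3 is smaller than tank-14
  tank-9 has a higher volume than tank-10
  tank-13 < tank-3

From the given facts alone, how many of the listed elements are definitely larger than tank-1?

7

From tank-1 the given relations immediately reach tank-13, tank-3, tank-14.
From those, tank-8, tank-9 — 5 in total.
From those, tank-10, tank-5 — 7 in total.
No other element is forced above tank-1 by the given relations, so the count is 7.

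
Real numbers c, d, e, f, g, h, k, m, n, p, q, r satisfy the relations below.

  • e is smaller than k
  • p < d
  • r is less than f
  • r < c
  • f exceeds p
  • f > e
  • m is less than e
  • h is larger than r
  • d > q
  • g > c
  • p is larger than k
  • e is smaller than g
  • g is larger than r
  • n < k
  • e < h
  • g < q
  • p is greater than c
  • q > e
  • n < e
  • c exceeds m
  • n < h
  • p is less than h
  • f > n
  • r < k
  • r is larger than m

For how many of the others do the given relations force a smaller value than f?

From f the given relations immediately reach r, n, e, p.
From those, m, c, k — 7 in total.
Nothing else is reachable below f; 7 in all.

7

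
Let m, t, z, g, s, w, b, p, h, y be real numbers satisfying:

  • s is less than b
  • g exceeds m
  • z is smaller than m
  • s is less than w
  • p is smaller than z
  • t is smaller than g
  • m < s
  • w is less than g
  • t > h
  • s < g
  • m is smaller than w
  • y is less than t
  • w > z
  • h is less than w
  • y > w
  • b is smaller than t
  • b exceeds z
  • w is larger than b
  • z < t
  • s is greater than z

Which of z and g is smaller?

z

Following the relations from z: z < m < s < b < w < y < t < g.
So z < g; z is the smaller of the two.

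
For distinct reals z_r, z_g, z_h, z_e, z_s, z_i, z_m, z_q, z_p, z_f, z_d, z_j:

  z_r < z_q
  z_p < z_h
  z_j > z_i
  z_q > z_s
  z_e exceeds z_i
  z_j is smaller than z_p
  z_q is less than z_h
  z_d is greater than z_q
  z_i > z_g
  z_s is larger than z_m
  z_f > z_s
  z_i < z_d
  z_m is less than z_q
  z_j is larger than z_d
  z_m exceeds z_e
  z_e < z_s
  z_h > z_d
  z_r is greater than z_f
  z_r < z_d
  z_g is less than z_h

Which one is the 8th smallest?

z_q

The consecutive relations fix a unique order: z_g < z_i < z_e < z_m < z_s < z_f < z_r < z_q < z_d < z_j < z_p < z_h.
The 8th smallest is z_q.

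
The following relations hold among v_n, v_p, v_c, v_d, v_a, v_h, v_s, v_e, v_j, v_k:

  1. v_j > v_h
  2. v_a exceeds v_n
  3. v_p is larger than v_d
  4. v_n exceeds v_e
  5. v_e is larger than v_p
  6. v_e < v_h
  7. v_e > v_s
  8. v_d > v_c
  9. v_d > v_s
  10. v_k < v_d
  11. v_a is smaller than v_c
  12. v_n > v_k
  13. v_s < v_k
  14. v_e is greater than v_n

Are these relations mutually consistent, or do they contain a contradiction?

Chaining the given relations yields v_n < v_a < v_c < v_d < v_p < v_e, so v_n < v_e. But one relation states v_e < v_n. These cannot both hold.

inconsistent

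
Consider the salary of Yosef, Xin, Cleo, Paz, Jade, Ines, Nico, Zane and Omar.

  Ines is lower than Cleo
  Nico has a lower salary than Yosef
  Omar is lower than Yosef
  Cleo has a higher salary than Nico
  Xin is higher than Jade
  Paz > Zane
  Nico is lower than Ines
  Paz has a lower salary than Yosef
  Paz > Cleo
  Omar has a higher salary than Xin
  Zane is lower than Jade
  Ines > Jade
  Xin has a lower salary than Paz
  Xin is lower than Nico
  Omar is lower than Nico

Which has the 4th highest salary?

Piecing the relations together gives one ordering: Zane < Jade < Xin < Omar < Nico < Ines < Cleo < Paz < Yosef.
The 4th largest is Ines.

Ines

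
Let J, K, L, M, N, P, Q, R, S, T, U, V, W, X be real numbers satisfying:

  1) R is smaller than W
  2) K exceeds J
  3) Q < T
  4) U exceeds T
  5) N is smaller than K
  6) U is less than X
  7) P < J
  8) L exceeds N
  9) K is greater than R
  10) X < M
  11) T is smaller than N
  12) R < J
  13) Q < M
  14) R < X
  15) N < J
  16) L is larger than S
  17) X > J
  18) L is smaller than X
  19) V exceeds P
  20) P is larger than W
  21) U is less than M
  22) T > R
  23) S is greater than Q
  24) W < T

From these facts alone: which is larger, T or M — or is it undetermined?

The relevant relations are T < N; N < J; J < X; X < M.
Together: T < N < J < X < M.
So M is larger.

M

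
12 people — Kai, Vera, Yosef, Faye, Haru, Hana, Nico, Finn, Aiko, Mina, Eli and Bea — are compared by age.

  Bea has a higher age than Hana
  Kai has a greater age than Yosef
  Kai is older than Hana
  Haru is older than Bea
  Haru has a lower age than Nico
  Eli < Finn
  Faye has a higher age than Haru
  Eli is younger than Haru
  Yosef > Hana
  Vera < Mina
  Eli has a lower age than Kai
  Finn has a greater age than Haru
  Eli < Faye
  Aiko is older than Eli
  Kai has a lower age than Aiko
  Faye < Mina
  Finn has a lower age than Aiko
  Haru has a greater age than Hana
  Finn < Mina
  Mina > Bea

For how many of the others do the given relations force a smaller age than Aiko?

Directly below Aiko: Eli, Finn, Kai.
One step further: Hana, Haru, Yosef (6 so far).
One step further: Bea (7 so far).
Nothing else is reachable below Aiko; 7 in all.

7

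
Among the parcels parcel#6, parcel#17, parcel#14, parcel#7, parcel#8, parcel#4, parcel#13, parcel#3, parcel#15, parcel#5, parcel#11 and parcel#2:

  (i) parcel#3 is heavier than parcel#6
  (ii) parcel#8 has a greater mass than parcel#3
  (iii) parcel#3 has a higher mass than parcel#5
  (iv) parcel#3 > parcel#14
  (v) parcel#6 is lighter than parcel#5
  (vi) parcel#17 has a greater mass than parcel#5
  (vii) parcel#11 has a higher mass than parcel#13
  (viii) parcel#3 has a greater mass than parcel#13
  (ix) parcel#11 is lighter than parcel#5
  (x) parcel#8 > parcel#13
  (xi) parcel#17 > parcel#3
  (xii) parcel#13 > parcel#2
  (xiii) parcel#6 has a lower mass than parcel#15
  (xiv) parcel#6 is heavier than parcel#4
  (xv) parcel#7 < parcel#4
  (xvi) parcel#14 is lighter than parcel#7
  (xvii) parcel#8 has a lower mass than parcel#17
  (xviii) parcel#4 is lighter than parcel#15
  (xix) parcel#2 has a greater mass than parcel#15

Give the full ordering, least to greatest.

Each adjacent pair is fixed by a given relation: parcel#14 < parcel#7; parcel#7 < parcel#4; parcel#4 < parcel#6; parcel#6 < parcel#15; parcel#15 < parcel#2; parcel#2 < parcel#13; parcel#13 < parcel#11; parcel#11 < parcel#5; parcel#5 < parcel#3; parcel#3 < parcel#8; parcel#8 < parcel#17. Chaining them end to end gives the full order.

parcel#14 < parcel#7 < parcel#4 < parcel#6 < parcel#15 < parcel#2 < parcel#13 < parcel#11 < parcel#5 < parcel#3 < parcel#8 < parcel#17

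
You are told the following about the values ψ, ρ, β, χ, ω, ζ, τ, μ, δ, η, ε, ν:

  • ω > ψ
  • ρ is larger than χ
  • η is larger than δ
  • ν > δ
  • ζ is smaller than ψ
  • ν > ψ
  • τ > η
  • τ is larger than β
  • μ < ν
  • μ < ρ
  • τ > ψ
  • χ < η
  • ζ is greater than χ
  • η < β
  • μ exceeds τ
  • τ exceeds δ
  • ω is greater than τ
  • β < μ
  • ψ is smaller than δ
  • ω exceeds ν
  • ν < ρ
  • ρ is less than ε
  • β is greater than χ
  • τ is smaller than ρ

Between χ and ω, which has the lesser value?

χ

Link the given pairs in sequence: χ < ζ; ζ < ψ; ψ < δ; δ < η; η < β; β < τ; τ < μ; μ < ν; ν < ω.
Together: χ < ζ < ψ < δ < η < β < τ < μ < ν < ω.
So χ < ω; χ is the smaller of the two.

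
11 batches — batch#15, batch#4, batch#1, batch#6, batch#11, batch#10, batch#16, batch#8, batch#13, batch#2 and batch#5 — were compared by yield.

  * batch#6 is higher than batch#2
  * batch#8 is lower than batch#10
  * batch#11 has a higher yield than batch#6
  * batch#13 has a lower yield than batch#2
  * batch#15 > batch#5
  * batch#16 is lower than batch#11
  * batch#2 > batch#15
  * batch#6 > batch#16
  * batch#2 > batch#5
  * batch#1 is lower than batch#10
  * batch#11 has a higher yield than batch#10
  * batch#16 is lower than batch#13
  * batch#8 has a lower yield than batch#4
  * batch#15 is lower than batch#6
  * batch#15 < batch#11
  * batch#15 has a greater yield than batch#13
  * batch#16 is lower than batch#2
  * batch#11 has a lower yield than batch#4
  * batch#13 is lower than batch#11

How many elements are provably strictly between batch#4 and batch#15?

The relations place batch#15 below batch#4. An element lies strictly between them when it is forced above batch#15 and also forced below batch#4.
Above batch#15: {batch#2, batch#6, batch#11}. Below batch#4: {batch#16, batch#8, batch#13, batch#1, batch#5, batch#2, batch#10, batch#6, batch#11}.
Intersection: {batch#2, batch#6, batch#11} — 3.

3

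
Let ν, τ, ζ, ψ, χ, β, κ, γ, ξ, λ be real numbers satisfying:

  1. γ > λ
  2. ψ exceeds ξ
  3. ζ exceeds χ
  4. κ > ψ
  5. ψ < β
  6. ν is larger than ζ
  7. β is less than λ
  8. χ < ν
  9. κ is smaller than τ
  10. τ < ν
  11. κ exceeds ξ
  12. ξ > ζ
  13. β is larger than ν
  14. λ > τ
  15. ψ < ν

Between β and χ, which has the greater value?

β

Link the given pairs in sequence: χ < ζ; ζ < ξ; ξ < ψ; ψ < κ; κ < τ; τ < ν; ν < β.
Chaining these gives χ < ζ < ξ < ψ < κ < τ < ν < β.
So χ < β; β is the larger of the two.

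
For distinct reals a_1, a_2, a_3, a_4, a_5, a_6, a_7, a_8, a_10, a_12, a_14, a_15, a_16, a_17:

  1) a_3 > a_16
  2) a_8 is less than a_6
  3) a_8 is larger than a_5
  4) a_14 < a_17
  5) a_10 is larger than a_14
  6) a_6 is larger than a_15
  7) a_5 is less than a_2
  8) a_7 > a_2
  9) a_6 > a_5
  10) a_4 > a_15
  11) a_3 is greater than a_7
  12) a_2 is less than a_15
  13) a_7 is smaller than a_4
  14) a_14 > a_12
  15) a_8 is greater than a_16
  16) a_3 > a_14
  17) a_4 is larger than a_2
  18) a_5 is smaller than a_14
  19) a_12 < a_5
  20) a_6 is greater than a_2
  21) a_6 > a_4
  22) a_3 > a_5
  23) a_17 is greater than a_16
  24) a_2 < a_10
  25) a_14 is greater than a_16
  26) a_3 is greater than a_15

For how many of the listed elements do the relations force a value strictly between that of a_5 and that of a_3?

4

Chaining upward from a_5 reaches: a_2, a_14, a_7, a_17, a_15, a_4, a_8, a_10, a_6.
Chaining downward from a_3 reaches: a_12, a_16, a_2, a_14, a_7, a_15.
Strictly between a_5 and a_3 are those in both lists: a_2, a_14, a_7, a_15 — 4 elements.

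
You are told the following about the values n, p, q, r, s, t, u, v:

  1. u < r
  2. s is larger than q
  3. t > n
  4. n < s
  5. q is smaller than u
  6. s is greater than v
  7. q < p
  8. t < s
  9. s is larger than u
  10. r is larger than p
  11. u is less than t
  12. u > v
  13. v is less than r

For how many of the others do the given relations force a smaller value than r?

4

Directly below r: v, u, p.
One step further: q (4 so far).
No other element is forced below r by the given relations, so the count is 4.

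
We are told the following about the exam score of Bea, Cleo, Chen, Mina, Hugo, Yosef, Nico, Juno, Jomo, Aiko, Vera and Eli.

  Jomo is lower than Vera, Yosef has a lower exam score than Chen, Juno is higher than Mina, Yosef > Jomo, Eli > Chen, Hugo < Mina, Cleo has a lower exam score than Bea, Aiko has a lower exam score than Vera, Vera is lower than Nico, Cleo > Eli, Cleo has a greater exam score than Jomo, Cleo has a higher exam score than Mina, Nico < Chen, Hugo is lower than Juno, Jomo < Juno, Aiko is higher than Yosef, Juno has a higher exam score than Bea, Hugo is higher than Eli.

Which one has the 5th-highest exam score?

Chaining the given pairs: Jomo < Yosef < Aiko < Vera < Nico < Chen < Eli < Hugo < Mina < Cleo < Bea < Juno.
The 5th largest is Hugo.

Hugo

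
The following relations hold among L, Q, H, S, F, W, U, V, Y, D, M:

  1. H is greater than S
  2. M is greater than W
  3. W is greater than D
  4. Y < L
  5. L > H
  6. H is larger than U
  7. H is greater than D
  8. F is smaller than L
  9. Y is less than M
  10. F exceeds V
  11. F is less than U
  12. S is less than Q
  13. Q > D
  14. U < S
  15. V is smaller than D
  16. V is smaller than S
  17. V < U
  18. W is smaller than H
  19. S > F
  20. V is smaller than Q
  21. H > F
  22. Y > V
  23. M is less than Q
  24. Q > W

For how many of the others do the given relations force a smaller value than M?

Directly below M: Y, W.
One step further: V, D (4 so far).
Nothing else is reachable below M; 4 in all.

4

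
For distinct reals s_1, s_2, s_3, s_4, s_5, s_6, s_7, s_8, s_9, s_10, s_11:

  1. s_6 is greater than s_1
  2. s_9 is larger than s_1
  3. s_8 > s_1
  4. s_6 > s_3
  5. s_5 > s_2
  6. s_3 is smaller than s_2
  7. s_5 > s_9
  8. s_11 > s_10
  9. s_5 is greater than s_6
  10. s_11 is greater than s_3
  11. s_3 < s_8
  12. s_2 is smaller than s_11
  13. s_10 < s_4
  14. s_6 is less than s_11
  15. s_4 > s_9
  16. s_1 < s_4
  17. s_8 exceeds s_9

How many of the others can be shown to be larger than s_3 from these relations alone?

5

Directly above s_3: s_2, s_6, s_11, s_8.
One step further: s_5 (5 so far).
No other element is forced above s_3 by the given relations, so the count is 5.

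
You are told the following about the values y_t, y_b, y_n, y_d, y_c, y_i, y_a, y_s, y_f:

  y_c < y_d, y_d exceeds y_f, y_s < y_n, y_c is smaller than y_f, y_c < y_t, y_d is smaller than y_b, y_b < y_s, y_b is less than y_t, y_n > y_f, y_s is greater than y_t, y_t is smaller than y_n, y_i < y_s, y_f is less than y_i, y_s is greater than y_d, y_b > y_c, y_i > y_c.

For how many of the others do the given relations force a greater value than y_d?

4

The elements the relations force above y_d are y_b, y_t, y_s, y_n — no chain reaches any other.
That is 4.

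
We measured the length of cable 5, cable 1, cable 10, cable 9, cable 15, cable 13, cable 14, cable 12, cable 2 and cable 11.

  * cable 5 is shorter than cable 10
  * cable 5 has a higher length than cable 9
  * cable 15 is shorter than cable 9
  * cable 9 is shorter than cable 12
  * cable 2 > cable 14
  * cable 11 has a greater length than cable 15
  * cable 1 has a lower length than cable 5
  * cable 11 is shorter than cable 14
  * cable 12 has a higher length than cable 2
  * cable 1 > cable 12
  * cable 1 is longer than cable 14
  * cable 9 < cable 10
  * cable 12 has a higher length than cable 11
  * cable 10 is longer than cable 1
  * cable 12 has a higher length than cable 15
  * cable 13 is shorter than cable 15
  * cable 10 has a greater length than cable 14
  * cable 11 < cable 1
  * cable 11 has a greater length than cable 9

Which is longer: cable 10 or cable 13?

Chaining the given relations: cable 13 < cable 15 < cable 9 < cable 11 < cable 14 < cable 2 < cable 12 < cable 1 < cable 5 < cable 10.
So cable 13 < cable 10; cable 10 is the longer of the two.

cable 10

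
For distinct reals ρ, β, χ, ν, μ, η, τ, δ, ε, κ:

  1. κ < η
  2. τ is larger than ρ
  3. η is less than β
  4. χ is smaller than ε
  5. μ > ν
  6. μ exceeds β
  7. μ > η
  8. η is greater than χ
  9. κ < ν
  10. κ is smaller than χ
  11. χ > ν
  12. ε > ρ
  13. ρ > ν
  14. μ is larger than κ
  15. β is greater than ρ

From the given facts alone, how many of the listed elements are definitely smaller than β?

Directly below β: ρ, η.
One step further: κ, ν, χ (5 so far).
Nothing else is reachable below β; 5 in all.

5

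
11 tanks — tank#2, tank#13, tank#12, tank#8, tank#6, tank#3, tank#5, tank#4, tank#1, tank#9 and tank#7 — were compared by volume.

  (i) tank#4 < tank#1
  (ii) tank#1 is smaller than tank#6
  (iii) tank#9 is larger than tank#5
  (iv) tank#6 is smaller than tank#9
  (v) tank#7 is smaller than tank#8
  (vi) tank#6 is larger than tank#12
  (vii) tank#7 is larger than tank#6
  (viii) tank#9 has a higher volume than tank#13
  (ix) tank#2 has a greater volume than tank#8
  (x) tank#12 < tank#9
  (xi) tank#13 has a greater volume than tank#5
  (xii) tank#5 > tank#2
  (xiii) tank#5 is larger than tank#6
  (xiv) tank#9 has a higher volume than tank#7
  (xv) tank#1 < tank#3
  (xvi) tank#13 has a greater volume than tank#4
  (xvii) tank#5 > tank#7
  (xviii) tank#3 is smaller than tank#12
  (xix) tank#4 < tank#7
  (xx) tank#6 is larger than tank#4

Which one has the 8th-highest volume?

tank#12

Piecing the relations together gives one ordering: tank#4 < tank#1 < tank#3 < tank#12 < tank#6 < tank#7 < tank#8 < tank#2 < tank#5 < tank#13 < tank#9.
Counting 8 from the largest end gives tank#12.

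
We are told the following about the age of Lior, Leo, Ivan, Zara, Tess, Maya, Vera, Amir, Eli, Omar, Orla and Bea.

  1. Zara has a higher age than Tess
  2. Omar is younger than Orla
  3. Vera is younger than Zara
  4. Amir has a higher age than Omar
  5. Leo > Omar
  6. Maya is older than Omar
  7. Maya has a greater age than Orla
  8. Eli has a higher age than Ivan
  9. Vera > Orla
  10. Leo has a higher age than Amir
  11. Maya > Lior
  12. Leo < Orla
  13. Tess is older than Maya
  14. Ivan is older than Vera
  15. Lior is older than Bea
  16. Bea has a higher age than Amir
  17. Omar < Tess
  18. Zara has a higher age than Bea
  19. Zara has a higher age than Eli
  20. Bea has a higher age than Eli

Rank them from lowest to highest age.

Omar < Amir < Leo < Orla < Vera < Ivan < Eli < Bea < Lior < Maya < Tess < Zara

Each adjacent pair is fixed by a given relation: Omar < Amir; Amir < Leo; Leo < Orla; Orla < Vera; Vera < Ivan; Ivan < Eli; Eli < Bea; Bea < Lior; Lior < Maya; Maya < Tess; Tess < Zara. Chaining them end to end gives the full order.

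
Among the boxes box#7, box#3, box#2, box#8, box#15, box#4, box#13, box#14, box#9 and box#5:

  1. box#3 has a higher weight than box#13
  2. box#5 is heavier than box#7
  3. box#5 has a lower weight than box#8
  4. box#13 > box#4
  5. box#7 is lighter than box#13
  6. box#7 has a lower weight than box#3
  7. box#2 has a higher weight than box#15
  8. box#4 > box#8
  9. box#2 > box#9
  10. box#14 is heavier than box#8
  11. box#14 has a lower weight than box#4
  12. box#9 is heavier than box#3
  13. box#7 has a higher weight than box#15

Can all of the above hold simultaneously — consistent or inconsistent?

The single ordering box#15 < box#7 < box#5 < box#8 < box#14 < box#4 < box#13 < box#3 < box#9 < box#2 satisfies every listed relation, so no contradiction arises.

consistent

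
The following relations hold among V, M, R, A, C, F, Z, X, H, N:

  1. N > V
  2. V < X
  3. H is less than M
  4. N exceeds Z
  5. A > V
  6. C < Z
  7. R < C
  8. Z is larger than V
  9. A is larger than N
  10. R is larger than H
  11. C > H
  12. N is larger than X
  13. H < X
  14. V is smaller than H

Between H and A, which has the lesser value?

H

The relevant relations are H < R; R < C; C < Z; Z < N; N < A.
Chaining these gives H < R < C < Z < N < A.
So H < A; H is the smaller of the two.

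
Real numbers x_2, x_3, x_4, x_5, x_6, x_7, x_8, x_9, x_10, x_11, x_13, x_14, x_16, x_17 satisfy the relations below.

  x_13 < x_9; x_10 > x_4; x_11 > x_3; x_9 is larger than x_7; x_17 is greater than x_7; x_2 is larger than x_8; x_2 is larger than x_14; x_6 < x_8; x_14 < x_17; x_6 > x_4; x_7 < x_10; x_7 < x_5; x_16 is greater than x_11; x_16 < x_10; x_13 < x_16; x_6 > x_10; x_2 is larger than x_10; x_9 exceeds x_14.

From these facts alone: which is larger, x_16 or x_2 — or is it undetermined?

Link the given pairs in sequence: x_16 < x_10; x_10 < x_6; x_6 < x_8; x_8 < x_2.
Together: x_16 < x_10 < x_6 < x_8 < x_2.
So x_2 is larger.

x_2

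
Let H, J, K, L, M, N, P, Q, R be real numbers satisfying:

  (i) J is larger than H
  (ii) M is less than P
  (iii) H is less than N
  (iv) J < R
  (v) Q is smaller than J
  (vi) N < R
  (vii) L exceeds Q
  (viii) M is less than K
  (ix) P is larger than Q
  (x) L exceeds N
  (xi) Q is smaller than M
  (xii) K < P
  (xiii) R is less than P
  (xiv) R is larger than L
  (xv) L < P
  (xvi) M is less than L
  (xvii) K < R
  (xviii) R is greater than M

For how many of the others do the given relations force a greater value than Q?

The elements the relations force above Q are J, M, L, K, R, P — no chain reaches any other.
That is 6.

6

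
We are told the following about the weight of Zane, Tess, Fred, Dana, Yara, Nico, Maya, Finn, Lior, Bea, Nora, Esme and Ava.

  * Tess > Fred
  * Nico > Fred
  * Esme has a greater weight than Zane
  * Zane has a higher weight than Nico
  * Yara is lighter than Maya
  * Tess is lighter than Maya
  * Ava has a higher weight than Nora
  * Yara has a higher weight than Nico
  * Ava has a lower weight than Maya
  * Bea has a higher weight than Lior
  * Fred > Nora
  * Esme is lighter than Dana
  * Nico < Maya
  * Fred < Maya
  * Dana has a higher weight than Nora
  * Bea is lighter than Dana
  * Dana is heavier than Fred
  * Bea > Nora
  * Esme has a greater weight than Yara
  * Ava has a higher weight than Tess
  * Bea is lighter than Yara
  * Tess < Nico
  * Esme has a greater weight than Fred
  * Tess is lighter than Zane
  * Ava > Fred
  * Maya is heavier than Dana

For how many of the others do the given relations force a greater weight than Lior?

5

The elements the relations force above Lior are Bea, Yara, Esme, Dana, Maya — no chain reaches any other.
That is 5.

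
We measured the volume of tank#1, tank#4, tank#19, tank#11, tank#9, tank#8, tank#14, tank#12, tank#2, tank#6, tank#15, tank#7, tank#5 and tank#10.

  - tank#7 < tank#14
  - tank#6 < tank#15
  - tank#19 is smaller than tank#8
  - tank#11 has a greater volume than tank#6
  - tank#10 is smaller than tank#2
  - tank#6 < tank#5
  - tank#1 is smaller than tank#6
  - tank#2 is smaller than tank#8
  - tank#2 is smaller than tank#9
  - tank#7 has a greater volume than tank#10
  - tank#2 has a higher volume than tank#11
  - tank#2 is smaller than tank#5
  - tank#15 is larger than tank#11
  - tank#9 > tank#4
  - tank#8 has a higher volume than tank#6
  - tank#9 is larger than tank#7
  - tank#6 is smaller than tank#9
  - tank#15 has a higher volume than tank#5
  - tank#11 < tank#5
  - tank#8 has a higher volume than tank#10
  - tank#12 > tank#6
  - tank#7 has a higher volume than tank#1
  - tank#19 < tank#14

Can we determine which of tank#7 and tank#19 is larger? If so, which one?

Following every chain through tank#7: above tank#7 we get tank#9, tank#14; below tank#7 we get tank#1, tank#10.
tank#19 is not reached, and no chain runs the other way from tank#19 to tank#7.
So the given relations leave the order of tank#7 and tank#19 undetermined.

undetermined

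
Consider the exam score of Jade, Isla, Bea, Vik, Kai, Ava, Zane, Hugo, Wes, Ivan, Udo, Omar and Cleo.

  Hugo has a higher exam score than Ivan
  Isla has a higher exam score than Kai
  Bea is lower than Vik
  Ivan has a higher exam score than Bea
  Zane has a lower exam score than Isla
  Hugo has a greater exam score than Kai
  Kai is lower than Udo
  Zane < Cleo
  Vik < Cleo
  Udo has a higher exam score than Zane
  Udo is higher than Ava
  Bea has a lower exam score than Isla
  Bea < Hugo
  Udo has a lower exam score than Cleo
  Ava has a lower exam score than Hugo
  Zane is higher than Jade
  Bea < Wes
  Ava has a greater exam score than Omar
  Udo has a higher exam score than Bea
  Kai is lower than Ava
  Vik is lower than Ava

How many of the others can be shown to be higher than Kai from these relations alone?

5

Directly above Kai: Isla, Ava, Udo, Hugo.
One step further: Cleo (5 so far).
Nothing else is reachable above Kai; 5 in all.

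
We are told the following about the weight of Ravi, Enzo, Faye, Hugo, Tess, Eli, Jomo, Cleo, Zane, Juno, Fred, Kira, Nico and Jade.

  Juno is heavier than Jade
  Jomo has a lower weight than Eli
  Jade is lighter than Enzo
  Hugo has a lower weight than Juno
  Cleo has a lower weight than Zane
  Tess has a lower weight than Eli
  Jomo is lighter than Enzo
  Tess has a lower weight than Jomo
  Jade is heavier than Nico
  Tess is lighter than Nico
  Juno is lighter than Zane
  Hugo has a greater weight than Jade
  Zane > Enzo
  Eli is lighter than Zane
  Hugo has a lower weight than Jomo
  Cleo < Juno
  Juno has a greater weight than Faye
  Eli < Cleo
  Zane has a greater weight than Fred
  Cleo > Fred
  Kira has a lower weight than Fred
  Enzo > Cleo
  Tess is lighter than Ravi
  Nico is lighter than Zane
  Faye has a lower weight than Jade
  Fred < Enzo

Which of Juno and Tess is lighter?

Tess < Nico and Nico < Jade give Tess < Jade.
With Jade < Hugo: Tess < Nico < Jade < Hugo.
With Hugo < Jomo: Tess < Nico < Jade < Hugo < Jomo.
With Jomo < Eli: Tess < Nico < Jade < Hugo < Jomo < Eli.
With Eli < Cleo: Tess < Nico < Jade < Hugo < Jomo < Eli < Cleo.
With Cleo < Juno: Tess < Nico < Jade < Hugo < Jomo < Eli < Cleo < Juno.
So Tess < Juno; Tess is the lighter of the two.

Tess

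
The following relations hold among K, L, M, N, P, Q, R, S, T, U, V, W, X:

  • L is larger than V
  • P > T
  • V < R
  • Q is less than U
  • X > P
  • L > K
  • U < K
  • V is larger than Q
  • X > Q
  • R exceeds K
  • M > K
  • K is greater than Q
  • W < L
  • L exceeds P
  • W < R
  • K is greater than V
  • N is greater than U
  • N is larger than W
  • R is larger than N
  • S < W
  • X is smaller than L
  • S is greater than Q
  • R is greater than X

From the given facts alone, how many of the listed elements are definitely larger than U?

5

From U the given relations immediately reach N, K.
From those, R, M, L — 5 in total.
Nothing else is reachable above U; 5 in all.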